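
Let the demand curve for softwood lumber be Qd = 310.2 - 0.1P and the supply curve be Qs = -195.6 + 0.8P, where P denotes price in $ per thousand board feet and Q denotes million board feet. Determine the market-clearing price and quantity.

At equilibrium Qd = Qs, so 310.2 - 0.1P = -195.6 + 0.8P; collecting terms, 505.8 = 0.9P and P* = 562.
Then Q* = 310.2 - 0.1(562) = 254.

P* = 562, Q* = 254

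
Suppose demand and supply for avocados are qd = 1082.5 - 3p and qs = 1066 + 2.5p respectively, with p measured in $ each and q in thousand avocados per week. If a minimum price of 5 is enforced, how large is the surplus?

Surplus = 11

Evaluating both curves at the floor price 5 gives qd = 1067.5, qs = 1078.5.
Surplus = qs - qd = 1078.5 - 1067.5 = 11.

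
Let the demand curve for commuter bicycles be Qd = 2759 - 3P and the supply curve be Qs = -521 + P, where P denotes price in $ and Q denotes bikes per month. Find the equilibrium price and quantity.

At equilibrium Qd = Qs, so 2759 - 3P = -521 + P; collecting terms, 3280 = 4P and P* = 820.
Plugging P* into demand: Q* = 2759 - 3(820) = 299.

P* = 820, Q* = 299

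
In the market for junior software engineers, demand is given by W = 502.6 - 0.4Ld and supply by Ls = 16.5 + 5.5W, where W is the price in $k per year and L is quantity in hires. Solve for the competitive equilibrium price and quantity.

Inverting to quantity form: Ld = 1256.5 - 2.5W.
The market clears where 1256.5 - 2.5W = 16.5 + 5.5W. Rearranging, 8W = 1240, hence W* = 155.
From the demand curve, L* = 1256.5 - 2.5(155) = 869.

W* = 155, L* = 869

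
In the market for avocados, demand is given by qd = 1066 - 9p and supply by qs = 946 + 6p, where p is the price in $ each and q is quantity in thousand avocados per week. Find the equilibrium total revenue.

Total revenue = 7952

At equilibrium qd = qs, so 1066 - 9p = 946 + 6p; collecting terms, 120 = 15p and p* = 8.
Substitute back: q* = 1066 - 9(8) = 994.
Total revenue = p* × q* = 8 × 994 = 7952.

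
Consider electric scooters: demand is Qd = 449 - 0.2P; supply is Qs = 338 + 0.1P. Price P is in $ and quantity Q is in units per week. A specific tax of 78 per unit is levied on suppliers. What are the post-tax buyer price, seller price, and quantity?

With a tax of 78 on suppliers, they supply based on the net price P_s = P_b - 78, so Qs = 330.2 + 0.1P_b.
Set Qd = Qs: 449 - 0.2P_b = 330.2 + 0.1P_b, so 118.8 = 0.3P_b and P_b = 396.
Then P_s = 396 - 78 = 318 and Q = 449 - 0.2(396) = 369.8.

P_b = 396, P_s = 318, Q = 369.8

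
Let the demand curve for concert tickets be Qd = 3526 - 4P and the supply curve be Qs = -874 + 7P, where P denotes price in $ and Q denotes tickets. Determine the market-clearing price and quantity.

P* = 400, Q* = 1926

Set Qd = Qs: 3526 - 4P = -874 + 7P, so 4400 = 11P and P* = 400.
Plugging P* into demand: Q* = 3526 - 4(400) = 1926.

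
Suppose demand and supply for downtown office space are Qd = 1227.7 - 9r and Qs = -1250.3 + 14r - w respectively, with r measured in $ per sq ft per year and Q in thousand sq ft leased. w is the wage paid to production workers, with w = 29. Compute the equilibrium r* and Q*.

With w = 29, supply is Qs = -1279.3 + 14r.
At equilibrium Qd = Qs, so 1227.7 - 9r = -1279.3 + 14r; collecting terms, 2507 = 23r and r* = 109.
Substitute back: Q* = 1227.7 - 9(109) = 246.7.

r* = 109, Q* = 246.7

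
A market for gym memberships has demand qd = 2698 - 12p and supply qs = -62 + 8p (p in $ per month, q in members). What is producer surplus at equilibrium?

Producer surplus = 67860.25

At equilibrium qd = qs, so 2698 - 12p = -62 + 8p; collecting terms, 2760 = 20p and p* = 138.
Then q* = 2698 - 12(138) = 1042.
Supply choke price (qs = 0): p = 7.75. Producer surplus = ½ × (138 - 7.75) × 1042 = 67860.25.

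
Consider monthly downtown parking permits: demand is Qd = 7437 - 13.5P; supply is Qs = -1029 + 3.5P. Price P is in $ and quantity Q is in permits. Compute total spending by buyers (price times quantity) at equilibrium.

At equilibrium Qd = Qs, so 7437 - 13.5P = -1029 + 3.5P; collecting terms, 8466 = 17P and P* = 498.
From the demand curve, Q* = 7437 - 13.5(498) = 714.
Total spending by buyers = P* × Q* = 498 × 714 = 355572.

Total spending by buyers = 355572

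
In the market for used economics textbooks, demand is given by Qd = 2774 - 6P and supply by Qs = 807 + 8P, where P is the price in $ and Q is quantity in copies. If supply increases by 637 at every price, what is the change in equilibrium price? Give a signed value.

Set Qd = Qs: 2774 - 6P = 807 + 8P, so 1967 = 14P and P* = 140.5.
Substitute back: Q* = 2774 - 6(140.5) = 1931.
After the shift, supply is Qs = 1444 + 8P.
Re-solving, 14P = 1330 gives P = 95 and Q = 2204.
ΔP = 95 - 140.5 = -45.5.

ΔP = -45.5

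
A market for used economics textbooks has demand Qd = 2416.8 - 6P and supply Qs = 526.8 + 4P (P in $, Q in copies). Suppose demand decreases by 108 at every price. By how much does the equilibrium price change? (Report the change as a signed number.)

Set Qd = Qs: 2416.8 - 6P = 526.8 + 4P, so 1890 = 10P and P* = 189.
Then Q* = 2416.8 - 6(189) = 1282.8.
After the shift, demand is Qd = 2308.8 - 6P.
Re-solving, 10P = 1782 gives P = 178.2 and Q = 1239.6.
ΔP = 178.2 - 189 = -10.8.

ΔP = -10.8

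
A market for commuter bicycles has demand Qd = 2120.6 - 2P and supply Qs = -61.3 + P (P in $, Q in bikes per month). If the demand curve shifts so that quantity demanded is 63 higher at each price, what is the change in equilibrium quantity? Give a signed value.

Equating demand and supply, 2120.6 - 2P = -61.3 + P gives 3P = 2181.9, so P* = 727.3.
Substitute back: Q* = 2120.6 - 2(727.3) = 666.
After the shift, demand is Qd = 2183.6 - 2P.
The new intersection has 2244.9 = 3P, i.e. P = 748.3, Q = 687.
ΔQ = 687 - 666 = 21.

ΔQ = 21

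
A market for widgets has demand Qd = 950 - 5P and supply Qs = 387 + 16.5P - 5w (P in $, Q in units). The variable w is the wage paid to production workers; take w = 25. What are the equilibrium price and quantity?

P* = 32, Q* = 790

With w = 25, supply is Qs = 262 + 16.5P.
At equilibrium Qd = Qs, so 950 - 5P = 262 + 16.5P; collecting terms, 688 = 21.5P and P* = 32.
Then Q* = 950 - 5(32) = 790.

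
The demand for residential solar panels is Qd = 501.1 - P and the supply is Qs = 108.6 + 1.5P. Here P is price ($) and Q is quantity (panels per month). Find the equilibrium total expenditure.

Total expenditure = 54023.7

At equilibrium Qd = Qs, so 501.1 - P = 108.6 + 1.5P; collecting terms, 392.5 = 2.5P and P* = 157.
Then Q* = 501.1 - 157 = 344.1.
Total expenditure = P* × Q* = 157 × 344.1 = 54023.7.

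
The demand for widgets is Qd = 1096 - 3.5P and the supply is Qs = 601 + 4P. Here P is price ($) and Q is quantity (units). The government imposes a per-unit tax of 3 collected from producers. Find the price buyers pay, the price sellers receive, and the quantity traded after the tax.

P_b = 67.6, P_s = 64.6, Q = 859.4

With a tax of 3 on producers, they supply based on the net price P_s = P_b - 3, so Qs = 589 + 4P_b.
Set Qd = Qs: 1096 - 3.5P_b = 589 + 4P_b, so 507 = 7.5P_b and P_b = 67.6.
So P_s = 64.6 and the quantity traded is Q = 1096 - 3.5(67.6) = 859.4.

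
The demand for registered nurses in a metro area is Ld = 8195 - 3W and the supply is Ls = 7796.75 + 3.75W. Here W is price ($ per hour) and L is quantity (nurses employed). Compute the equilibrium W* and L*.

W* = 59, L* = 8018

Equating demand and supply, 8195 - 3W = 7796.75 + 3.75W gives 6.75W = 398.25, so W* = 59.
Plugging W* into demand: L* = 8195 - 3(59) = 8018.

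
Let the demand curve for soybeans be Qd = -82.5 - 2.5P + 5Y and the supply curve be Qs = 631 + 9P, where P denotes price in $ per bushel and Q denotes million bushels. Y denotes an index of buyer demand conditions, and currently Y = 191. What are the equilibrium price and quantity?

P* = 21, Q* = 820

With Y = 191, demand is Qd = 872.5 - 2.5P.
Equating demand and supply, 872.5 - 2.5P = 631 + 9P gives 11.5P = 241.5, so P* = 21.
Then Q* = 872.5 - 2.5(21) = 820.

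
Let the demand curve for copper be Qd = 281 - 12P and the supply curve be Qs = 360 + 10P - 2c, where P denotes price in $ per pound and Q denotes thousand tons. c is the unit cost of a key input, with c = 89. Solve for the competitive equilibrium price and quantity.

With c = 89, supply is Qs = 182 + 10P.
Set Qd = Qs: 281 - 12P = 182 + 10P, so 99 = 22P and P* = 4.5.
Plugging P* into demand: Q* = 281 - 12(4.5) = 227.

P* = 4.5, Q* = 227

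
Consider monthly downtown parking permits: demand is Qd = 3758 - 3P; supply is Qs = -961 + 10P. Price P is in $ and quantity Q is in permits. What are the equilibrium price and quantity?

P* = 363, Q* = 2669

At equilibrium Qd = Qs, so 3758 - 3P = -961 + 10P; collecting terms, 4719 = 13P and P* = 363.
From the demand curve, Q* = 3758 - 3(363) = 2669.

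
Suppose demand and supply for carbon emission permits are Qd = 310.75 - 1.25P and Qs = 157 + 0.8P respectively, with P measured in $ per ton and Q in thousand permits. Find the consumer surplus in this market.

Consumer surplus = 18835.6

The market clears where 310.75 - 1.25P = 157 + 0.8P. Rearranging, 2.05P = 153.75, hence P* = 75.
Then Q* = 310.75 - 1.25(75) = 217.
Demand choke price (Qd = 0): P = 310.75/1.25 = 248.6. Consumer surplus = ½ × (248.6 - 75) × 217 = 18835.6.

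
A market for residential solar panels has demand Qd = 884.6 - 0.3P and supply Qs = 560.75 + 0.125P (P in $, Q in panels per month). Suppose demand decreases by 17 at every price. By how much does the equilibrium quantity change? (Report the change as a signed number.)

ΔQ = -5

At equilibrium Qd = Qs, so 884.6 - 0.3P = 560.75 + 0.125P; collecting terms, 323.85 = 0.425P and P* = 762.
Then Q* = 884.6 - 0.3(762) = 656.
After the shift, demand is Qd = 867.6 - 0.3P.
The new intersection has 306.85 = 0.425P, i.e. P = 722, Q = 651.
ΔQ = 651 - 656 = -5.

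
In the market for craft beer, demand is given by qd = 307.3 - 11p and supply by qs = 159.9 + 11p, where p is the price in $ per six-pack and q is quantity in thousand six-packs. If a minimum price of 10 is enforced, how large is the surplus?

Surplus = 72.6

With p fixed at 10, quantity demanded is 197.3 and quantity supplied is 269.9.
Surplus = qs - qd = 269.9 - 197.3 = 72.6.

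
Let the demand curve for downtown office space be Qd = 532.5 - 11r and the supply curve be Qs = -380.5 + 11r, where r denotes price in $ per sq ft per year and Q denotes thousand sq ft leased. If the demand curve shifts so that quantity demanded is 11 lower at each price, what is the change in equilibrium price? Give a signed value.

Δr = -0.5

Set Qd = Qs: 532.5 - 11r = -380.5 + 11r, so 913 = 22r and r* = 41.5.
Substitute back: Q* = 532.5 - 11(41.5) = 76.
After the shift, demand is Qd = 521.5 - 11r.
New equilibrium: 902 = 22r, so r = 41 and Q = 70.5.
Δr = 41 - 41.5 = -0.5.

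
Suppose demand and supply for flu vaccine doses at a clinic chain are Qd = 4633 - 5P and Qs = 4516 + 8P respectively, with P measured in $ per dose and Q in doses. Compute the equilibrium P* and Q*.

P* = 9, Q* = 4588

The market clears where 4633 - 5P = 4516 + 8P. Rearranging, 13P = 117, hence P* = 9.
From the demand curve, Q* = 4633 - 5(9) = 4588.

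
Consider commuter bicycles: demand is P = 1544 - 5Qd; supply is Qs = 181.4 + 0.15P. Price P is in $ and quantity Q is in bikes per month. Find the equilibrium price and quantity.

P* = 364, Q* = 236

Inverting to quantity form: Qd = 308.8 - 0.2P.
The market clears where 308.8 - 0.2P = 181.4 + 0.15P. Rearranging, 0.35P = 127.4, hence P* = 364.
From the demand curve, Q* = 308.8 - 0.2(364) = 236.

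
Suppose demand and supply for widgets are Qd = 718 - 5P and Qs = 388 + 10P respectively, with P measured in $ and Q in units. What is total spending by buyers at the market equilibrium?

Set Qd = Qs: 718 - 5P = 388 + 10P, so 330 = 15P and P* = 22.
Substitute back: Q* = 718 - 5(22) = 608.
Total spending by buyers = P* × Q* = 22 × 608 = 13376.

Total spending by buyers = 13376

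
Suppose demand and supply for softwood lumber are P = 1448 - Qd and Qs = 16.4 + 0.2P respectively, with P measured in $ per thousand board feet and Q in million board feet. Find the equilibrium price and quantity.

P* = 1193, Q* = 255

Inverting to quantity form: Qd = 1448 - P.
At equilibrium Qd = Qs, so 1448 - P = 16.4 + 0.2P; collecting terms, 1431.6 = 1.2P and P* = 1193.
From the demand curve, Q* = 1448 - 1193 = 255.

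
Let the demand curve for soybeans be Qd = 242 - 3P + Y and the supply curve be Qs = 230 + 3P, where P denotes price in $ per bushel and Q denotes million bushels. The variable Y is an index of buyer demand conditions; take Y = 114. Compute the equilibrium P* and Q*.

P* = 21, Q* = 293

With Y = 114, demand is Qd = 356 - 3P.
Set Qd = Qs: 356 - 3P = 230 + 3P, so 126 = 6P and P* = 21.
Then Q* = 356 - 3(21) = 293.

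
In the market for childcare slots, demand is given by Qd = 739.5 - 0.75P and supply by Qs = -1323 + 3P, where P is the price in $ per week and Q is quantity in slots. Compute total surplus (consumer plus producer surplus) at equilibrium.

Total surplus = 89107.5

The market clears where 739.5 - 0.75P = -1323 + 3P. Rearranging, 3.75P = 2062.5, hence P* = 550.
Then Q* = 739.5 - 0.75(550) = 327.
Demand choke price = 986; supply choke price = 441. CS = ½(986 - 550)(327) = 71286; PS = ½(550 - 441)(327) = 17821.5. Total surplus = 89107.5.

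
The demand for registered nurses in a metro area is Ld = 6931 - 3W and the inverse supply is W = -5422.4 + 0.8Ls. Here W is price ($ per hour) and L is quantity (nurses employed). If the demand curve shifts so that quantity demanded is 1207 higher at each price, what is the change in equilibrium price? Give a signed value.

ΔW = 284

Solving each curve for L: Ls = 6778 + 1.25W.
Equating demand and supply, 6931 - 3W = 6778 + 1.25W gives 4.25W = 153, so W* = 36.
Plugging W* into demand: L* = 6931 - 3(36) = 6823.
After the shift, demand is Ld = 8138 - 3W.
Re-solving, 4.25W = 1360 gives W = 320 and L = 7178.
ΔW = 320 - 36 = 284.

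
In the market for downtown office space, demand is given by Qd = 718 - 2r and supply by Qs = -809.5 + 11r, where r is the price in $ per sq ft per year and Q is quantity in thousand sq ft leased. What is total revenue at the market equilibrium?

Total revenue = 56752.5

Equating demand and supply, 718 - 2r = -809.5 + 11r gives 13r = 1527.5, so r* = 117.5.
Substitute back: Q* = 718 - 2(117.5) = 483.
Total revenue = r* × Q* = 117.5 × 483 = 56752.5.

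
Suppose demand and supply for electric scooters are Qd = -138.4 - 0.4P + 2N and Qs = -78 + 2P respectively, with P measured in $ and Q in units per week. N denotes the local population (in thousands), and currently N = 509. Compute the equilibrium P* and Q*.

With N = 509, demand is Qd = 879.6 - 0.4P.
Set Qd = Qs: 879.6 - 0.4P = -78 + 2P, so 957.6 = 2.4P and P* = 399.
Then Q* = 879.6 - 0.4(399) = 720.

P* = 399, Q* = 720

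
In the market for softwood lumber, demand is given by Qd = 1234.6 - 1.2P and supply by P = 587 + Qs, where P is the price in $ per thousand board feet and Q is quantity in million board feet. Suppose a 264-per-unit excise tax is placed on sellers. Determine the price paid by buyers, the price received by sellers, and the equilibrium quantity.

Solving each curve for Q: Qs = -587 + P.
Sellers keep P_s = P_b - 264 per unit, so supply in terms of the buyer price is Qs = -851 + P_b.
Market clearing requires 1234.6 - 1.2P_b = -851 + P_b; hence 2085.6 = 2.2P_b and P_b = 948.
So P_s = 684 and the quantity traded is Q = 1234.6 - 1.2(948) = 97.

P_b = 948, P_s = 684, Q = 97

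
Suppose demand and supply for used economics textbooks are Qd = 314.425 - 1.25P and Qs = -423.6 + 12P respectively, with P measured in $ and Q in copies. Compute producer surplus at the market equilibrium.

Producer surplus = 2496.96

The market clears where 314.425 - 1.25P = -423.6 + 12P. Rearranging, 13.25P = 738.025, hence P* = 55.7.
Substitute back: Q* = 314.425 - 1.25(55.7) = 244.8.
Supply choke price (Qs = 0): P = 35.3. Producer surplus = ½ × (55.7 - 35.3) × 244.8 = 2496.96.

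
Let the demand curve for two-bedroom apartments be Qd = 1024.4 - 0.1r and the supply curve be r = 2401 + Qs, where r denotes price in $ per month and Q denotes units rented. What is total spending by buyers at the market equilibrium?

Total spending by buyers = 2220282

Rewriting in direct form: Qs = -2401 + r.
At equilibrium Qd = Qs, so 1024.4 - 0.1r = -2401 + r; collecting terms, 3425.4 = 1.1r and r* = 3114.
From the demand curve, Q* = 1024.4 - 0.1(3114) = 713.
Total spending by buyers = r* × Q* = 3114 × 713 = 2220282.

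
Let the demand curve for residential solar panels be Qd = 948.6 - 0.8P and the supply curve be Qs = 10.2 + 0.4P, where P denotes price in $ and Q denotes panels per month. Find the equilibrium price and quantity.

P* = 782, Q* = 323

At equilibrium Qd = Qs, so 948.6 - 0.8P = 10.2 + 0.4P; collecting terms, 938.4 = 1.2P and P* = 782.
Then Q* = 948.6 - 0.8(782) = 323.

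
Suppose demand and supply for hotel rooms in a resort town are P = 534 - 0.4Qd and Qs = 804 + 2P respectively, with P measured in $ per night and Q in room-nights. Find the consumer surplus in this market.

Consumer surplus = 216320

Solving each curve for Q: Qd = 1335 - 2.5P.
Equating demand and supply, 1335 - 2.5P = 804 + 2P gives 4.5P = 531, so P* = 118.
From the demand curve, Q* = 1335 - 2.5(118) = 1040.
Demand choke price (Qd = 0): P = 1335/2.5 = 534. Consumer surplus = ½ × (534 - 118) × 1040 = 216320.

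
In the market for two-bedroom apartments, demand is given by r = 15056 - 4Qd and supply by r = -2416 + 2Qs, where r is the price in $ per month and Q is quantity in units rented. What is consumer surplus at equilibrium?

Consumer surplus = 16959488

Solving each curve for Q: Qd = 3764 - 0.25r and Qs = 1208 + 0.5r.
The market clears where 3764 - 0.25r = 1208 + 0.5r. Rearranging, 0.75r = 2556, hence r* = 3408.
Substitute back: Q* = 3764 - 0.25(3408) = 2912.
Demand choke price (Qd = 0): r = 3764/0.25 = 15056. Consumer surplus = ½ × (15056 - 3408) × 2912 = 16959488.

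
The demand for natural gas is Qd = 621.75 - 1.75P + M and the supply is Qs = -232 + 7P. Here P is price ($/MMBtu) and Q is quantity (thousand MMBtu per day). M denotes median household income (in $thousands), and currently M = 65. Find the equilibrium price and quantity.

With M = 65, demand is Qd = 686.75 - 1.75P.
Set Qd = Qs: 686.75 - 1.75P = -232 + 7P, so 918.75 = 8.75P and P* = 105.
Plugging P* into demand: Q* = 686.75 - 1.75(105) = 503.

P* = 105, Q* = 503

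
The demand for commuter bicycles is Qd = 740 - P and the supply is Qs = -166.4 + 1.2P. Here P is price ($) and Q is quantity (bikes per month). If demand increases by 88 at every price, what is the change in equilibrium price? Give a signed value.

ΔP = 40

Set Qd = Qs: 740 - P = -166.4 + 1.2P, so 906.4 = 2.2P and P* = 412.
Substitute back: Q* = 740 - 412 = 328.
After the shift, demand is Qd = 828 - P.
The new intersection has 994.4 = 2.2P, i.e. P = 452, Q = 376.
ΔP = 452 - 412 = 40.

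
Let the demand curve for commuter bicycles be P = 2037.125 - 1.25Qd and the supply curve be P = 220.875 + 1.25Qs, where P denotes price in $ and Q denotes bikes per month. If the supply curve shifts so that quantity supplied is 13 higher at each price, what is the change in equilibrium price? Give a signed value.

ΔP = -8.125

Inverting to quantity form: Qd = 1629.7 - 0.8P and Qs = -176.7 + 0.8P.
At equilibrium Qd = Qs, so 1629.7 - 0.8P = -176.7 + 0.8P; collecting terms, 1806.4 = 1.6P and P* = 1129.
Substitute back: Q* = 1629.7 - 0.8(1129) = 726.5.
After the shift, supply is Qs = -163.7 + 0.8P.
Re-solving, 1.6P = 1793.4 gives P = 1120.875 and Q = 733.
ΔP = 1120.875 - 1129 = -8.125.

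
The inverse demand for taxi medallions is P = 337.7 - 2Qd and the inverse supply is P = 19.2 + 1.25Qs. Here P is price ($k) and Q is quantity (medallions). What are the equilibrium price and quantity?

P* = 141.7, Q* = 98

In direct form, Qd = 168.85 - 0.5P and Qs = -15.36 + 0.8P.
The market clears where 168.85 - 0.5P = -15.36 + 0.8P. Rearranging, 1.3P = 184.21, hence P* = 141.7.
Plugging P* into demand: Q* = 168.85 - 0.5(141.7) = 98.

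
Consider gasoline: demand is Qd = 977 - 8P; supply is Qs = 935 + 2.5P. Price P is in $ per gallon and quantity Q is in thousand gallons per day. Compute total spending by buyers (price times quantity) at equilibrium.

Total spending by buyers = 3780

The market clears where 977 - 8P = 935 + 2.5P. Rearranging, 10.5P = 42, hence P* = 4.
Substitute back: Q* = 977 - 8(4) = 945.
Total spending by buyers = P* × Q* = 4 × 945 = 3780.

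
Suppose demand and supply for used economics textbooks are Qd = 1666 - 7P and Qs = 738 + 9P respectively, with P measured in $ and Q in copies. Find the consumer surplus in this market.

Consumer surplus = 113400

The market clears where 1666 - 7P = 738 + 9P. Rearranging, 16P = 928, hence P* = 58.
Substitute back: Q* = 1666 - 7(58) = 1260.
Demand choke price (Qd = 0): P = 1666/7 = 238. Consumer surplus = ½ × (238 - 58) × 1260 = 113400.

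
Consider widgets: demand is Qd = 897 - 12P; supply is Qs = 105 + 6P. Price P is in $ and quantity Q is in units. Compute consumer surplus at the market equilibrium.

Consumer surplus = 5673.375

Equating demand and supply, 897 - 12P = 105 + 6P gives 18P = 792, so P* = 44.
Then Q* = 897 - 12(44) = 369.
Demand choke price (Qd = 0): P = 897/12 = 74.75. Consumer surplus = ½ × (74.75 - 44) × 369 = 5673.375.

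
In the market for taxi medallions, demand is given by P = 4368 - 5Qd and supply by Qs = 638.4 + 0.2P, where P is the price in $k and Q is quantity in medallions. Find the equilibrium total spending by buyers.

Rewriting in direct form: Qd = 873.6 - 0.2P.
Set Qd = Qs: 873.6 - 0.2P = 638.4 + 0.2P, so 235.2 = 0.4P and P* = 588.
From the demand curve, Q* = 873.6 - 0.2(588) = 756.
Total spending by buyers = P* × Q* = 588 × 756 = 444528.

Total spending by buyers = 444528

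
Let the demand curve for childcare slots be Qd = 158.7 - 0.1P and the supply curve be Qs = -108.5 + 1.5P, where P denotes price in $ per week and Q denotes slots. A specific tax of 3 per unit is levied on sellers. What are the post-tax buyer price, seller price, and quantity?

P_b = 169.8125, P_s = 166.8125, Q = 141.71875

The tax drives a wedge P_b - P_s = 3. Substituting P_s = P_b - 3 into supply: Qs = -113 + 1.5P_b.
Equate demand and the shifted supply: 158.7 - 0.1P_b = -113 + 1.5P_b, giving 1.6P_b = 271.7, so P_b = 169.8125.
So P_s = 166.8125 and the quantity traded is Q = 158.7 - 0.1(169.8125) = 141.71875.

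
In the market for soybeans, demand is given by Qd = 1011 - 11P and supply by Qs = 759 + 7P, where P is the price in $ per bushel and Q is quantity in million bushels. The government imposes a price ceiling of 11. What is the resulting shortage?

At P = 11: Qd = 890 and Qs = 836.
Shortage = Qd - Qs = 890 - 836 = 54.

Shortage = 54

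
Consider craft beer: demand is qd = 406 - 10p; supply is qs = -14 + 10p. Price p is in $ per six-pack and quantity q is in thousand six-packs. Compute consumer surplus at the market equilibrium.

Consumer surplus = 1920.8

Set qd = qs: 406 - 10p = -14 + 10p, so 420 = 20p and p* = 21.
Plugging p* into demand: q* = 406 - 10(21) = 196.
Demand choke price (qd = 0): p = 406/10 = 40.6. Consumer surplus = ½ × (40.6 - 21) × 196 = 1920.8.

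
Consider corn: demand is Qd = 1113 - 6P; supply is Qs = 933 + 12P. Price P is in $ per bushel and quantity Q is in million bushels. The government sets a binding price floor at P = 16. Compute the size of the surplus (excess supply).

Evaluating both curves at the floor price 16 gives Qd = 1017, Qs = 1125.
Surplus = Qs - Qd = 1125 - 1017 = 108.

Surplus = 108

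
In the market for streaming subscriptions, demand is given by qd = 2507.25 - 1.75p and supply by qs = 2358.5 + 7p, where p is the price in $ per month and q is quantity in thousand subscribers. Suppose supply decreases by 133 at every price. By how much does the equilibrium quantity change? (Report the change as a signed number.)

At equilibrium qd = qs, so 2507.25 - 1.75p = 2358.5 + 7p; collecting terms, 148.75 = 8.75p and p* = 17.
Then q* = 2507.25 - 1.75(17) = 2477.5.
After the shift, supply is qs = 2225.5 + 7p.
Re-solving, 8.75p = 281.75 gives p = 32.2 and q = 2450.9.
Δq = 2450.9 - 2477.5 = -26.6.

Δq = -26.6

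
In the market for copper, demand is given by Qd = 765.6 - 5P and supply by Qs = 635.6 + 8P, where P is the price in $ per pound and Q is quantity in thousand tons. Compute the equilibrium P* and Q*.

P* = 10, Q* = 715.6

Set Qd = Qs: 765.6 - 5P = 635.6 + 8P, so 130 = 13P and P* = 10.
Then Q* = 765.6 - 5(10) = 715.6.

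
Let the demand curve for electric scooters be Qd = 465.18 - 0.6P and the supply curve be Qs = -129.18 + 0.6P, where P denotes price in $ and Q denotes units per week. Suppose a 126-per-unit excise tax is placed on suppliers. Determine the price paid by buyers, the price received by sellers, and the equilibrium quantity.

Suppliers keep P_s = P_b - 126 per unit, so supply in terms of the buyer price is Qs = -204.78 + 0.6P_b.
Market clearing requires 465.18 - 0.6P_b = -204.78 + 0.6P_b; hence 669.96 = 1.2P_b and P_b = 558.3.
Then P_s = 558.3 - 126 = 432.3 and Q = 465.18 - 0.6(558.3) = 130.2.

P_b = 558.3, P_s = 432.3, Q = 130.2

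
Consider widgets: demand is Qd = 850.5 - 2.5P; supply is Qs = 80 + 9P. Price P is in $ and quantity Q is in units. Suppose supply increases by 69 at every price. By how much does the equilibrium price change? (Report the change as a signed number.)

ΔP = -6

At equilibrium Qd = Qs, so 850.5 - 2.5P = 80 + 9P; collecting terms, 770.5 = 11.5P and P* = 67.
Substitute back: Q* = 850.5 - 2.5(67) = 683.
After the shift, supply is Qs = 149 + 9P.
The new intersection has 701.5 = 11.5P, i.e. P = 61, Q = 698.
ΔP = 61 - 67 = -6.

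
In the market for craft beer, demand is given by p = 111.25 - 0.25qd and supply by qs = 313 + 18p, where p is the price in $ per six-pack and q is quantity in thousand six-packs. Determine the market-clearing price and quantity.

p* = 6, q* = 421

In direct form, qd = 445 - 4p.
Set qd = qs: 445 - 4p = 313 + 18p, so 132 = 22p and p* = 6.
Substitute back: q* = 445 - 4(6) = 421.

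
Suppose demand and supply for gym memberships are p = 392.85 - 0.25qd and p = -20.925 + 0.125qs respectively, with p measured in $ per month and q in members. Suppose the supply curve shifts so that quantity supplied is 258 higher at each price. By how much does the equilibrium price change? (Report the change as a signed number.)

In direct form, qd = 1571.4 - 4p and qs = 167.4 + 8p.
Equating demand and supply, 1571.4 - 4p = 167.4 + 8p gives 12p = 1404, so p* = 117.
Substitute back: q* = 1571.4 - 4(117) = 1103.4.
After the shift, supply is qs = 425.4 + 8p.
Re-solving, 12p = 1146 gives p = 95.5 and q = 1189.4.
Δp = 95.5 - 117 = -21.5.

Δp = -21.5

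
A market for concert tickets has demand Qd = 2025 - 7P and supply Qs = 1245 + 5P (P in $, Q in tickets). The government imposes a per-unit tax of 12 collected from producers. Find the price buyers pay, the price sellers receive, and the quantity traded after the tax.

P_b = 70, P_s = 58, Q = 1535

With a tax of 12 on producers, they supply based on the net price P_s = P_b - 12, so Qs = 1185 + 5P_b.
Equate demand and the shifted supply: 2025 - 7P_b = 1185 + 5P_b, giving 12P_b = 840, so P_b = 70.
Then P_s = 70 - 12 = 58 and Q = 2025 - 7(70) = 1535.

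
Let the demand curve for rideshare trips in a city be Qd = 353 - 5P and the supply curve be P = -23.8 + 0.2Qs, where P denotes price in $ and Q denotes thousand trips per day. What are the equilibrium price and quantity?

P* = 23.4, Q* = 236

In direct form, Qs = 119 + 5P.
Set Qd = Qs: 353 - 5P = 119 + 5P, so 234 = 10P and P* = 23.4.
Substitute back: Q* = 353 - 5(23.4) = 236.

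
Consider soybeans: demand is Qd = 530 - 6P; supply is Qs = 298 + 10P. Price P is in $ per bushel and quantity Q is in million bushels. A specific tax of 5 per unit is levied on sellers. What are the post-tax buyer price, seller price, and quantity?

Sellers keep P_s = P_b - 5 per unit, so supply in terms of the buyer price is Qs = 248 + 10P_b.
Equate demand and the shifted supply: 530 - 6P_b = 248 + 10P_b, giving 16P_b = 282, so P_b = 17.625.
So P_s = 12.625 and the quantity traded is Q = 530 - 6(17.625) = 424.25.

P_b = 17.625, P_s = 12.625, Q = 424.25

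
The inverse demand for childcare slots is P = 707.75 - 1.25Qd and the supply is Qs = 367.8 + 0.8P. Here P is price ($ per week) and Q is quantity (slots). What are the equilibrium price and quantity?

P* = 124, Q* = 467

In direct form, Qd = 566.2 - 0.8P.
The market clears where 566.2 - 0.8P = 367.8 + 0.8P. Rearranging, 1.6P = 198.4, hence P* = 124.
Substitute back: Q* = 566.2 - 0.8(124) = 467.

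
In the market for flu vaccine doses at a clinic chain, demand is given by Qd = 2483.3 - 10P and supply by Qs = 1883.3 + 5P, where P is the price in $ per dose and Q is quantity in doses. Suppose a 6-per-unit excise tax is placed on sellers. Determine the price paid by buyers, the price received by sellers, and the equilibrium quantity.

P_b = 42, P_s = 36, Q = 2063.3

The tax drives a wedge P_b - P_s = 6. Substituting P_s = P_b - 6 into supply: Qs = 1853.3 + 5P_b.
Set Qd = Qs: 2483.3 - 10P_b = 1853.3 + 5P_b, so 630 = 15P_b and P_b = 42.
So P_s = 36 and the quantity traded is Q = 2483.3 - 10(42) = 2063.3.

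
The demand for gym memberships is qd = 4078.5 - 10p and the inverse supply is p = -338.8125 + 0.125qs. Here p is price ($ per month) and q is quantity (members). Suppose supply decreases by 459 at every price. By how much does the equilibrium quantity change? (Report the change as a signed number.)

Solving each curve for q: qs = 2710.5 + 8p.
Set qd = qs: 4078.5 - 10p = 2710.5 + 8p, so 1368 = 18p and p* = 76.
Substitute back: q* = 4078.5 - 10(76) = 3318.5.
After the shift, supply is qs = 2251.5 + 8p.
The new intersection has 1827 = 18p, i.e. p = 101.5, q = 3063.5.
Δq = 3063.5 - 3318.5 = -255.

Δq = -255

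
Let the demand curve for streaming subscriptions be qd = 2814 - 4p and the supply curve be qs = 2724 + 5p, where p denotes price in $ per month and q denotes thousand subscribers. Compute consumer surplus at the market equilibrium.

Consumer surplus = 961884.5

The market clears where 2814 - 4p = 2724 + 5p. Rearranging, 9p = 90, hence p* = 10.
Plugging p* into demand: q* = 2814 - 4(10) = 2774.
Demand choke price (qd = 0): p = 2814/4 = 703.5. Consumer surplus = ½ × (703.5 - 10) × 2774 = 961884.5.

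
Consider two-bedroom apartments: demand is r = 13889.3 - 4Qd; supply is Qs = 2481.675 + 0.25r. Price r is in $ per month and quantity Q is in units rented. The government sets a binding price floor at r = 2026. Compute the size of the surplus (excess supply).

Surplus = 22.35

Solving each curve for Q: Qd = 3472.325 - 0.25r.
Evaluating both curves at the floor price 2026 gives Qd = 2965.825, Qs = 2988.175.
Surplus = Qs - Qd = 2988.175 - 2965.825 = 22.35.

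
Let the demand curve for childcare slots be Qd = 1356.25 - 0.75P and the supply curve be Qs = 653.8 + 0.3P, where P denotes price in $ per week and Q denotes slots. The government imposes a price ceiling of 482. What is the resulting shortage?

Shortage = 196.35

With P fixed at 482, quantity demanded is 994.75 and quantity supplied is 798.4.
Shortage = Qd - Qs = 994.75 - 798.4 = 196.35.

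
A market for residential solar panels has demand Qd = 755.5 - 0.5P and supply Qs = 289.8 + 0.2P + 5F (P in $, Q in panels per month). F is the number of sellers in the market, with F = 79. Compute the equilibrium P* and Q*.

P* = 101, Q* = 705

With F = 79, supply is Qs = 684.8 + 0.2P.
The market clears where 755.5 - 0.5P = 684.8 + 0.2P. Rearranging, 0.7P = 70.7, hence P* = 101.
Then Q* = 755.5 - 0.5(101) = 705.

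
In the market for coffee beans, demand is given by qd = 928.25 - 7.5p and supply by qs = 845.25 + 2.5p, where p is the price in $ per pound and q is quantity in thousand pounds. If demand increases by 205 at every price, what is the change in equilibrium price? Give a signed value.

The market clears where 928.25 - 7.5p = 845.25 + 2.5p. Rearranging, 10p = 83, hence p* = 8.3.
Plugging p* into demand: q* = 928.25 - 7.5(8.3) = 866.
After the shift, demand is qd = 1133.25 - 7.5p.
The new intersection has 288 = 10p, i.e. p = 28.8, q = 917.25.
Δp = 28.8 - 8.3 = 20.5.

Δp = 20.5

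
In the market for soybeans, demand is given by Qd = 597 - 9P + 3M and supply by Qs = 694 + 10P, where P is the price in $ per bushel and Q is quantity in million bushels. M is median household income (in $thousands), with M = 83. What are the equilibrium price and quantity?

P* = 8, Q* = 774

With M = 83, demand is Qd = 846 - 9P.
The market clears where 846 - 9P = 694 + 10P. Rearranging, 19P = 152, hence P* = 8.
Plugging P* into demand: Q* = 846 - 9(8) = 774.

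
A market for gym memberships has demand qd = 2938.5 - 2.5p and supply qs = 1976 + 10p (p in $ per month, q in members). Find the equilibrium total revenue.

Set qd = qs: 2938.5 - 2.5p = 1976 + 10p, so 962.5 = 12.5p and p* = 77.
Substitute back: q* = 2938.5 - 2.5(77) = 2746.
Total revenue = p* × q* = 77 × 2746 = 211442.

Total revenue = 211442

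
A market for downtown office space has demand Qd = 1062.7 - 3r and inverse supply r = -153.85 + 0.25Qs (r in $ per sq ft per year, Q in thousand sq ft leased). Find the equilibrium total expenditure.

Total expenditure = 55656.9

Solving each curve for Q: Qs = 615.4 + 4r.
Set Qd = Qs: 1062.7 - 3r = 615.4 + 4r, so 447.3 = 7r and r* = 63.9.
Plugging r* into demand: Q* = 1062.7 - 3(63.9) = 871.
Total expenditure = r* × Q* = 63.9 × 871 = 55656.9.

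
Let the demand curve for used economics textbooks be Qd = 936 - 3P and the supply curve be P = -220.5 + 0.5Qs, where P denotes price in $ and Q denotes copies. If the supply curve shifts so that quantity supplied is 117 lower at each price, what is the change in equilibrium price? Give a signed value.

ΔP = 23.4

Solving each curve for Q: Qs = 441 + 2P.
Equating demand and supply, 936 - 3P = 441 + 2P gives 5P = 495, so P* = 99.
Plugging P* into demand: Q* = 936 - 3(99) = 639.
After the shift, supply is Qs = 324 + 2P.
Re-solving, 5P = 612 gives P = 122.4 and Q = 568.8.
ΔP = 122.4 - 99 = 23.4.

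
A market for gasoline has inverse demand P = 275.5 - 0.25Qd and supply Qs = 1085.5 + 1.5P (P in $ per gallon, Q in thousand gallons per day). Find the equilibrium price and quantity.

Rewriting in direct form: Qd = 1102 - 4P.
At equilibrium Qd = Qs, so 1102 - 4P = 1085.5 + 1.5P; collecting terms, 16.5 = 5.5P and P* = 3.
Substitute back: Q* = 1102 - 4(3) = 1090.

P* = 3, Q* = 1090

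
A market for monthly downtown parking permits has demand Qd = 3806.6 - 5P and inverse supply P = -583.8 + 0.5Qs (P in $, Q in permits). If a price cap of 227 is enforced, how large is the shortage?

Solving each curve for Q: Qs = 1167.6 + 2P.
With P fixed at 227, quantity demanded is 2671.6 and quantity supplied is 1621.6.
Shortage = Qd - Qs = 2671.6 - 1621.6 = 1050.

Shortage = 1050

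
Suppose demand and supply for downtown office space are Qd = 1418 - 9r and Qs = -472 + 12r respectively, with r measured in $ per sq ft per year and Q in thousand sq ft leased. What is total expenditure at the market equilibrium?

Total expenditure = 54720

Set Qd = Qs: 1418 - 9r = -472 + 12r, so 1890 = 21r and r* = 90.
Substitute back: Q* = 1418 - 9(90) = 608.
Total expenditure = r* × Q* = 90 × 608 = 54720.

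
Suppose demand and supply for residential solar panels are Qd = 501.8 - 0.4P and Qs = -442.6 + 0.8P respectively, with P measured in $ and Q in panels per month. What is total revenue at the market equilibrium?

The market clears where 501.8 - 0.4P = -442.6 + 0.8P. Rearranging, 1.2P = 944.4, hence P* = 787.
From the demand curve, Q* = 501.8 - 0.4(787) = 187.
Total revenue = P* × Q* = 787 × 187 = 147169.

Total revenue = 147169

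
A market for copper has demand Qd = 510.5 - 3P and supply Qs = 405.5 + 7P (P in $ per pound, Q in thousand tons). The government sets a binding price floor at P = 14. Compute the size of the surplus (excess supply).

Surplus = 35

With P fixed at 14, quantity demanded is 468.5 and quantity supplied is 503.5.
Surplus = Qs - Qd = 503.5 - 468.5 = 35.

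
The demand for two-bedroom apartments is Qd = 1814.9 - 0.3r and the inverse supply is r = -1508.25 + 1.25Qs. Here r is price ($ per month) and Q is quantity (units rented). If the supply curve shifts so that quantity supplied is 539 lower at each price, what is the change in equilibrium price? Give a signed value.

Δr = 490

Inverting to quantity form: Qs = 1206.6 + 0.8r.
Set Qd = Qs: 1814.9 - 0.3r = 1206.6 + 0.8r, so 608.3 = 1.1r and r* = 553.
Substitute back: Q* = 1814.9 - 0.3(553) = 1649.
After the shift, supply is Qs = 667.6 + 0.8r.
The new intersection has 1147.3 = 1.1r, i.e. r = 1043, Q = 1502.
Δr = 1043 - 553 = 490.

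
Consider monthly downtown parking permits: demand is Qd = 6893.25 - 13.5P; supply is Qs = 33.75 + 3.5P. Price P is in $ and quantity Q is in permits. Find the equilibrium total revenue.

Set Qd = Qs: 6893.25 - 13.5P = 33.75 + 3.5P, so 6859.5 = 17P and P* = 403.5.
Then Q* = 6893.25 - 13.5(403.5) = 1446.
Total revenue = P* × Q* = 403.5 × 1446 = 583461.

Total revenue = 583461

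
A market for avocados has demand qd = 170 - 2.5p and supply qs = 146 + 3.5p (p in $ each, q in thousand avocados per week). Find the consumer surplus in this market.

The market clears where 170 - 2.5p = 146 + 3.5p. Rearranging, 6p = 24, hence p* = 4.
From the demand curve, q* = 170 - 2.5(4) = 160.
Demand choke price (qd = 0): p = 170/2.5 = 68. Consumer surplus = ½ × (68 - 4) × 160 = 5120.

Consumer surplus = 5120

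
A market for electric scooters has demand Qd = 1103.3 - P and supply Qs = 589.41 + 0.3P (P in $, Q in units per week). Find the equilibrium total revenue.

The market clears where 1103.3 - P = 589.41 + 0.3P. Rearranging, 1.3P = 513.89, hence P* = 395.3.
Then Q* = 1103.3 - 395.3 = 708.
Total revenue = P* × Q* = 395.3 × 708 = 279872.4.

Total revenue = 279872.4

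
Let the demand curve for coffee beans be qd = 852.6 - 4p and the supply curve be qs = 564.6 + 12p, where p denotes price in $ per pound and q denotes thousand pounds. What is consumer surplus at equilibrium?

Consumer surplus = 76167.045

The market clears where 852.6 - 4p = 564.6 + 12p. Rearranging, 16p = 288, hence p* = 18.
From the demand curve, q* = 852.6 - 4(18) = 780.6.
Demand choke price (qd = 0): p = 852.6/4 = 213.15. Consumer surplus = ½ × (213.15 - 18) × 780.6 = 76167.045.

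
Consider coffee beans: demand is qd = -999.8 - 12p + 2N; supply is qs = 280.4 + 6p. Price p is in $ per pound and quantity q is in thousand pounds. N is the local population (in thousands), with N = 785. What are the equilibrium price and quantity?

p* = 16.1, q* = 377

With N = 785, demand is qd = 570.2 - 12p.
The market clears where 570.2 - 12p = 280.4 + 6p. Rearranging, 18p = 289.8, hence p* = 16.1.
From the demand curve, q* = 570.2 - 12(16.1) = 377.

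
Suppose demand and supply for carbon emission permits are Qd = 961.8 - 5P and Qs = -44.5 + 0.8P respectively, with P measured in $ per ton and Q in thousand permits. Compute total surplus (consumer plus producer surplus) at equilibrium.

Total surplus = 6447.05525

Set Qd = Qs: 961.8 - 5P = -44.5 + 0.8P, so 1006.3 = 5.8P and P* = 173.5.
From the demand curve, Q* = 961.8 - 5(173.5) = 94.3.
Demand choke price = 192.36; supply choke price = 55.625. CS = ½(192.36 - 173.5)(94.3) = 889.249; PS = ½(173.5 - 55.625)(94.3) = 5557.80625. Total surplus = 6447.05525.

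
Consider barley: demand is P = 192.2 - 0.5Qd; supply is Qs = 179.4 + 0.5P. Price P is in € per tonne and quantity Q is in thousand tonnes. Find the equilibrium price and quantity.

P* = 82, Q* = 220.4

Rewriting in direct form: Qd = 384.4 - 2P.
The market clears where 384.4 - 2P = 179.4 + 0.5P. Rearranging, 2.5P = 205, hence P* = 82.
From the demand curve, Q* = 384.4 - 2(82) = 220.4.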